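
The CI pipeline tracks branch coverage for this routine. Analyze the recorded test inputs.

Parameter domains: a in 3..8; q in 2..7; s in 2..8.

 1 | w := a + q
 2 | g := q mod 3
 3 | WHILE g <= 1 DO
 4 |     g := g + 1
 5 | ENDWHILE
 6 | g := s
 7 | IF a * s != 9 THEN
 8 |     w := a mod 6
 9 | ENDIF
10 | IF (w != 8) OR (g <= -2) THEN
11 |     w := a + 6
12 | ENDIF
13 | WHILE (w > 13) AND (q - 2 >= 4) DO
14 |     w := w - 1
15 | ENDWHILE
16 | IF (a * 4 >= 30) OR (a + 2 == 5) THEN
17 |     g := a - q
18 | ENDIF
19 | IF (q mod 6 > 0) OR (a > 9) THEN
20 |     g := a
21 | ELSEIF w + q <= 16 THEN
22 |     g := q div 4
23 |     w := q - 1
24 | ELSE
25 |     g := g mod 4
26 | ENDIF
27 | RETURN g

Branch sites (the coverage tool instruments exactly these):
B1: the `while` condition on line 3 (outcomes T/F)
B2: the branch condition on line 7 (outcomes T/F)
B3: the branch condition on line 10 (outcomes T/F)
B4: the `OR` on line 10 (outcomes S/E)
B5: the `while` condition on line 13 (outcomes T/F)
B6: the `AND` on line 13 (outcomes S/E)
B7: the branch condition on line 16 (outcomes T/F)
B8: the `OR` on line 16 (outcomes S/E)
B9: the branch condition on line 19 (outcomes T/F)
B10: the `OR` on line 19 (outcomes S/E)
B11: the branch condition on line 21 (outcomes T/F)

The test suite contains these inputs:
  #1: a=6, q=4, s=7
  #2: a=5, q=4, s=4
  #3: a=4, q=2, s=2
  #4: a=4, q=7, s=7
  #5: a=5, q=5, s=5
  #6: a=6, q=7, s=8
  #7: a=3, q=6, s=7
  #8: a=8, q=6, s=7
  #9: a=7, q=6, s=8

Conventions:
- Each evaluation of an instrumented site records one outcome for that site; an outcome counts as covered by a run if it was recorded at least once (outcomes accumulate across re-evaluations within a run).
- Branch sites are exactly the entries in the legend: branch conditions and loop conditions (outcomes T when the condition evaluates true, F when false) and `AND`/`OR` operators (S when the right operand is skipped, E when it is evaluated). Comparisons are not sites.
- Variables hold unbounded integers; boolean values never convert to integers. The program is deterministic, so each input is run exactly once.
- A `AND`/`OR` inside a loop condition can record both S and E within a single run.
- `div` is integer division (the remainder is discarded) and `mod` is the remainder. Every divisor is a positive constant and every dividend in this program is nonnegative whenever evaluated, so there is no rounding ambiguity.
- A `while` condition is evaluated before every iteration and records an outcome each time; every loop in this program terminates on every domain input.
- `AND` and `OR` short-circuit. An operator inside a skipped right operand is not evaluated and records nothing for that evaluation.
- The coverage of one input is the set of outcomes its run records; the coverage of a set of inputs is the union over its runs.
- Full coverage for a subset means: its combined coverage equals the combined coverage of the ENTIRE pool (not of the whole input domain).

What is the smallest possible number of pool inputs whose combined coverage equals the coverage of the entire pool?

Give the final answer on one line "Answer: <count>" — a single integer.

test 1 (a=6, q=4, s=7) fires B1->T, B1->F, B2->T, B4->S, B3->T, B6->S, B5->F, B8->E, B7->F, B10->S, B9->T; hits B1=T, B1=F, B2=T, B3=T, B4=S, B5=F, B6=S, B7=F, B8=E, B9=T, B10=S
test 2 (a=5, q=4, s=4) fires B1->T, B1->F, B2->T, B4->S, B3->T, B6->S, B5->F, B8->E, B7->F, B10->S, B9->T; hits B1=T, B1=F, B2=T, B3=T, B4=S, B5=F, B6=S, B7=F, B8=E, B9=T, B10=S
test 3 (a=4, q=2, s=2) fires B1->F, B2->T, B4->S, B3->T, B6->S, B5->F, B8->E, B7->F, B10->S, B9->T; hits B1=F, B2=T, B3=T, B4=S, B5=F, B6=S, B7=F, B8=E, B9=T, B10=S
test 4 (a=4, q=7, s=7) fires B1->T, B1->F, B2->T, B4->S, B3->T, B6->S, B5->F, B8->E, B7->F, B10->S, B9->T; hits B1=T, B1=F, B2=T, B3=T, B4=S, B5=F, B6=S, B7=F, B8=E, B9=T, B10=S
test 5 (a=5, q=5, s=5) fires B1->F, B2->T, B4->S, B3->T, B6->S, B5->F, B8->E, B7->F, B10->S, B9->T; hits B1=F, B2=T, B3=T, B4=S, B5=F, B6=S, B7=F, B8=E, B9=T, B10=S
test 6 (a=6, q=7, s=8) fires B1->T, B1->F, B2->T, B4->S, B3->T, B6->S, B5->F, B8->E, B7->F, B10->S, B9->T; hits B1=T, B1=F, B2=T, B3=T, B4=S, B5=F, B6=S, B7=F, B8=E, B9=T, B10=S
test 7 (a=3, q=6, s=7) fires B1->T, B1->T, B1->F, B2->T, B4->S, B3->T, B6->S, B5->F, B8->E, B7->T, B10->E, B9->F, B11->T; hits B1=T, B1=F, B2=T, B3=T, B4=S, B5=F, B6=S, B7=T, B8=E, B9=F, B10=E, B11=T
test 8 (a=8, q=6, s=7) fires B1->T, B1->T, B1->F, B2->T, B4->S, B3->T, B6->E, B5->T, B6->S, B5->F, B8->S, B7->T, B10->E, B9->F, ...; hits B1=T, B1=F, B2=T, B3=T, B4=S, B5=T, B5=F, B6=S, B6=E, B7=T, B8=S, B9=F, B10=E, B11=F
test 9 (a=7, q=6, s=8) fires B1->T, B1->T, B1->F, B2->T, B4->S, B3->T, B6->S, B5->F, B8->E, B7->F, B10->E, B9->F, B11->F; hits B1=T, B1=F, B2=T, B3=T, B4=S, B5=F, B6=S, B7=F, B8=E, B9=F, B10=E, B11=F
union over all inputs: B1=T, B1=F, B2=T, B3=T, B4=S, B5=T, B5=F, B6=S, B6=E, B7=T, B7=F, B8=S, B8=E, B9=T, B9=F, B10=S, B10=E, B11=T, B11=F (19 outcomes)
size 1 is not enough: best union over all size-1 subsets is 14/19
size 2 is not enough: best union over all size-2 subsets is 18/19
size 3: inputs {1, 7, 8} cover all 19 outcomes, and no lexicographically smaller subset of this size does

Answer: 3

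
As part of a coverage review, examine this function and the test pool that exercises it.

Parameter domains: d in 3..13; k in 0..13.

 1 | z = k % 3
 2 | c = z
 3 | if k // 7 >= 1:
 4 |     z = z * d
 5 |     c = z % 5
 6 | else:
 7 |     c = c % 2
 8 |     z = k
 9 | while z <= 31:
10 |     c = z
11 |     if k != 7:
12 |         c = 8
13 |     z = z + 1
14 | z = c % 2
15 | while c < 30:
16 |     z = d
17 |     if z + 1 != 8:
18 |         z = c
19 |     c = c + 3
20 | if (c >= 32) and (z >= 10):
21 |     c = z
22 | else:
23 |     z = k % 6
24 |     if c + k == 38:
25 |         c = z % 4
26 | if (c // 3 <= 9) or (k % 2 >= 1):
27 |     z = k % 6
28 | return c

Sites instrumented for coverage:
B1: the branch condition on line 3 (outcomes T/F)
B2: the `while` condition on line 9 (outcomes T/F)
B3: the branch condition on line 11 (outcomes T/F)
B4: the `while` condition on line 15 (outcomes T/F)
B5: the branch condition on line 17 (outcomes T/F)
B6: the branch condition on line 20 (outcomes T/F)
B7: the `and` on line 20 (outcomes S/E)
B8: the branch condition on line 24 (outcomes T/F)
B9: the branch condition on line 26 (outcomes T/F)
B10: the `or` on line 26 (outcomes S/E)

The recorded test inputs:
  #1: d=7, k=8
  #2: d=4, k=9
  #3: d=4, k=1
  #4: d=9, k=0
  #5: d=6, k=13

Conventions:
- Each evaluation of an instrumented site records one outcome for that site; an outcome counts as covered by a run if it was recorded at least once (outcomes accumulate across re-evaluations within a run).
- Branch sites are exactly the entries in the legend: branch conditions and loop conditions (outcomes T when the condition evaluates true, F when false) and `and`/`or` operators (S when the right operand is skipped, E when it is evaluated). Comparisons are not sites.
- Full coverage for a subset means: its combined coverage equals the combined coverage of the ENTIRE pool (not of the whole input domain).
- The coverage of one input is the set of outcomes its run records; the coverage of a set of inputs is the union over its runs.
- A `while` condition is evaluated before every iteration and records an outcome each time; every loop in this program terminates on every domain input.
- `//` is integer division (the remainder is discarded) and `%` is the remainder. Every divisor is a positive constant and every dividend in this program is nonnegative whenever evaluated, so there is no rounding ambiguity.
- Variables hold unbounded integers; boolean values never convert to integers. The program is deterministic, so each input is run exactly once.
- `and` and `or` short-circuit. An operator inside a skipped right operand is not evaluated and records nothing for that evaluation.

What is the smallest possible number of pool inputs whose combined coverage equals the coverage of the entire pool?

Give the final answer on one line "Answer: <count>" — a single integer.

run #1 (d=7, k=8) runs B1->T, B2->T, B3->T, B2->T, B3->T, B2->T, B3->T, B2->T, B3->T, B2->T, B3->T, B2->T, B3->T, B2->T, ...; records B1=T, B2=T, B2=F, B3=T, B4=T, B4=F, B5=F, B6=F, B7=E, B8=F, B9=F, B10=E
run #2 (d=4, k=9) runs B1->T, B2->T, B3->T, B2->T, B3->T, B2->T, B3->T, B2->T, B3->T, B2->T, B3->T, B2->T, B3->T, B2->T, ...; records B1=T, B2=T, B2=F, B3=T, B4=T, B4=F, B5=T, B6=T, B7=E, B9=T, B10=S
run #3 (d=4, k=1) runs B1->F, B2->T, B3->T, B2->T, B3->T, B2->T, B3->T, B2->T, B3->T, B2->T, B3->T, B2->T, B3->T, B2->T, ...; records B1=F, B2=T, B2=F, B3=T, B4=T, B4=F, B5=T, B6=T, B7=E, B9=T, B10=S
run #4 (d=9, k=0) runs B1->F, B2->T, B3->T, B2->T, B3->T, B2->T, B3->T, B2->T, B3->T, B2->T, B3->T, B2->T, B3->T, B2->T, ...; records B1=F, B2=T, B2=F, B3=T, B4=T, B4=F, B5=T, B6=T, B7=E, B9=T, B10=S
run #5 (d=6, k=13) runs B1->T, B2->T, B3->T, B2->T, B3->T, B2->T, B3->T, B2->T, B3->T, B2->T, B3->T, B2->T, B3->T, B2->T, ...; records B1=T, B2=T, B2=F, B3=T, B4=T, B4=F, B5=T, B6=T, B7=E, B9=T, B10=S
together the pool reaches 17 outcomes: B1=T, B1=F, B2=T, B2=F, B3=T, B4=T, B4=F, B5=T, B5=F, B6=T, B6=F, B7=E, B8=F, B9=T, B9=F, B10=S, B10=E
every size-1 subset falls short of the 17 outcomes (best: 12/17)
inputs {1, 3} (size 2) cover everything; no size-2 subset with a lexicographically smaller index list covers all 17

Answer: 2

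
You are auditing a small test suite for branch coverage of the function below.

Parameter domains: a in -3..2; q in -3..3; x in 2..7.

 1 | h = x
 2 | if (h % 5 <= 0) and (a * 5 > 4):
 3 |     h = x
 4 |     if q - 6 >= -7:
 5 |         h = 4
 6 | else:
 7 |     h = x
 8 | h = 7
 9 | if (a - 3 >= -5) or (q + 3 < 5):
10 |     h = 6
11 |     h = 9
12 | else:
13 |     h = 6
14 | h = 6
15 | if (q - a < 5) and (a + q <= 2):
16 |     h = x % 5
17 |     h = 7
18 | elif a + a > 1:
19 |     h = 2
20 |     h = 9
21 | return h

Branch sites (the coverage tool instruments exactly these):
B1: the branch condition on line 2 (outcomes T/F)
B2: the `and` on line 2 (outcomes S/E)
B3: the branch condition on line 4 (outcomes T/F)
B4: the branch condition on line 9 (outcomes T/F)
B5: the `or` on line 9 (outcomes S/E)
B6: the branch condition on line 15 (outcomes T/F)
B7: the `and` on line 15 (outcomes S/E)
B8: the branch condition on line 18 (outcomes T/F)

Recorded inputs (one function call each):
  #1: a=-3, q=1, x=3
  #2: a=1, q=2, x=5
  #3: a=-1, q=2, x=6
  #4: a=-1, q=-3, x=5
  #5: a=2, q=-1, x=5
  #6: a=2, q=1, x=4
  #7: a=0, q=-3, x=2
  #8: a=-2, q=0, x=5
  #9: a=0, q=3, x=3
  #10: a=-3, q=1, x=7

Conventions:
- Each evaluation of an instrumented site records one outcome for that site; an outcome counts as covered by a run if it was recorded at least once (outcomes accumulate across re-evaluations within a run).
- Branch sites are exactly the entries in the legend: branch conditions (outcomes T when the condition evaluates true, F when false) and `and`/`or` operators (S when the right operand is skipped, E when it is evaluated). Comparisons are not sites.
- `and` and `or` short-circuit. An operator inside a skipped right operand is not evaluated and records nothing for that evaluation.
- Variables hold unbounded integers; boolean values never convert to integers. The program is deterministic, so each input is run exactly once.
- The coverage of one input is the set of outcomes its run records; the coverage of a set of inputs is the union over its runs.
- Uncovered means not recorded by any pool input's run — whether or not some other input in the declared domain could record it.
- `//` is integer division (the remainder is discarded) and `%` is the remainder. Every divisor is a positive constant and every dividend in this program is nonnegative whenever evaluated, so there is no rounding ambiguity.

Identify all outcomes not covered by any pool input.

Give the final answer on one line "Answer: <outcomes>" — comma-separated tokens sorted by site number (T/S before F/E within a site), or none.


input #1, a=-3, q=1, x=3: events B2->S, B1->F, B5->E, B4->T, B7->E, B6->T; outcomes B1=F, B2=S, B4=T, B5=E, B6=T, B7=E
input #2, a=1, q=2, x=5: events B2->E, B1->T, B3->T, B5->S, B4->T, B7->E, B6->F, B8->T; outcomes B1=T, B2=E, B3=T, B4=T, B5=S, B6=F, B7=E, B8=T
input #3, a=-1, q=2, x=6: events B2->S, B1->F, B5->S, B4->T, B7->E, B6->T; outcomes B1=F, B2=S, B4=T, B5=S, B6=T, B7=E
input #4, a=-1, q=-3, x=5: events B2->E, B1->F, B5->S, B4->T, B7->E, B6->T; outcomes B1=F, B2=E, B4=T, B5=S, B6=T, B7=E
input #5, a=2, q=-1, x=5: events B2->E, B1->T, B3->T, B5->S, B4->T, B7->E, B6->T; outcomes B1=T, B2=E, B3=T, B4=T, B5=S, B6=T, B7=E
input #6, a=2, q=1, x=4: events B2->S, B1->F, B5->S, B4->T, B7->E, B6->F, B8->T; outcomes B1=F, B2=S, B4=T, B5=S, B6=F, B7=E, B8=T
input #7, a=0, q=-3, x=2: events B2->S, B1->F, B5->S, B4->T, B7->E, B6->T; outcomes B1=F, B2=S, B4=T, B5=S, B6=T, B7=E
input #8, a=-2, q=0, x=5: events B2->E, B1->F, B5->S, B4->T, B7->E, B6->T; outcomes B1=F, B2=E, B4=T, B5=S, B6=T, B7=E
input #9, a=0, q=3, x=3: events B2->S, B1->F, B5->S, B4->T, B7->E, B6->F, B8->F; outcomes B1=F, B2=S, B4=T, B5=S, B6=F, B7=E, B8=F
input #10, a=-3, q=1, x=7: events B2->S, B1->F, B5->E, B4->T, B7->E, B6->T; outcomes B1=F, B2=S, B4=T, B5=E, B6=T, B7=E
union over the pool: B1=T, B1=F, B2=S, B2=E, B3=T, B4=T, B5=S, B5=E, B6=T, B6=F, B7=E, B8=T, B8=F
uncovered (3 of 16): B3=F, B4=F, B7=S
Answer: B3=F, B4=F, B7=S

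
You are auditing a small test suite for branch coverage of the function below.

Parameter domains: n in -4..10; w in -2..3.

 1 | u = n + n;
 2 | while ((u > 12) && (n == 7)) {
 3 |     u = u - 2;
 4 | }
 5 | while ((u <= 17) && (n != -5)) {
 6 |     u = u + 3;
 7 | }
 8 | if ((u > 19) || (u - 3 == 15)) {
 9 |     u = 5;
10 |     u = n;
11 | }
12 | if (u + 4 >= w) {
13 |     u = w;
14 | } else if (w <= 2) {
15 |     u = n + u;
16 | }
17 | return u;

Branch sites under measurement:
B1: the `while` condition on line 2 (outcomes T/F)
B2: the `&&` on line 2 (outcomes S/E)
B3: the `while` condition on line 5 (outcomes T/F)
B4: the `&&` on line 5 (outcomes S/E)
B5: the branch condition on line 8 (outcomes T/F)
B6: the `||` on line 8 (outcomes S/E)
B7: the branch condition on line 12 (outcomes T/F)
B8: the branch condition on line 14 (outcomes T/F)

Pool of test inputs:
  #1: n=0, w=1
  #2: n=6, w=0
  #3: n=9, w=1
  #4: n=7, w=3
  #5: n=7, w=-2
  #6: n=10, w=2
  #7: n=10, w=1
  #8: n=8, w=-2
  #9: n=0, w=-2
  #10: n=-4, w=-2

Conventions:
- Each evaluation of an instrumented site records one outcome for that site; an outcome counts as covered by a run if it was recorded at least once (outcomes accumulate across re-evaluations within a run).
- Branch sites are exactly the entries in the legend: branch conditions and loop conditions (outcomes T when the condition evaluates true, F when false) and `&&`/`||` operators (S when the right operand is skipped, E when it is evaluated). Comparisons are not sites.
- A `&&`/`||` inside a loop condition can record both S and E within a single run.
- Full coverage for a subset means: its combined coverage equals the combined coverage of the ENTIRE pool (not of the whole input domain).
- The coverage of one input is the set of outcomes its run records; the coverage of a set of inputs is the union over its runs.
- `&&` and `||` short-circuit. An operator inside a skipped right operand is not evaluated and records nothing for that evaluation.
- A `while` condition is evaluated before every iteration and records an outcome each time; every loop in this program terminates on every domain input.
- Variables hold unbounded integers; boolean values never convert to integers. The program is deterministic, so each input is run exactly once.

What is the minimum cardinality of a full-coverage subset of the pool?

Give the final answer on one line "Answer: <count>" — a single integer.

input #1 (n=0, w=1): events B2->S, B1->F, B4->E, B3->T, B4->E, B3->T, B4->E, B3->T, B4->E, B3->T, B4->E, B3->T, B4->E, B3->T, ...; covers B1=F, B2=S, B3=T, B3=F, B4=S, B4=E, B5=T, B6=E, B7=T
input #2 (n=6, w=0): events B2->S, B1->F, B4->E, B3->T, B4->E, B3->T, B4->S, B3->F, B6->E, B5->T, B7->T; covers B1=F, B2=S, B3=T, B3=F, B4=S, B4=E, B5=T, B6=E, B7=T
input #3 (n=9, w=1): events B2->E, B1->F, B4->S, B3->F, B6->E, B5->T, B7->T; covers B1=F, B2=E, B3=F, B4=S, B5=T, B6=E, B7=T
input #4 (n=7, w=3): events B2->E, B1->T, B2->S, B1->F, B4->E, B3->T, B4->E, B3->T, B4->S, B3->F, B6->E, B5->T, B7->T; covers B1=T, B1=F, B2=S, B2=E, B3=T, B3=F, B4=S, B4=E, B5=T, B6=E, B7=T
input #5 (n=7, w=-2): events B2->E, B1->T, B2->S, B1->F, B4->E, B3->T, B4->E, B3->T, B4->S, B3->F, B6->E, B5->T, B7->T; covers B1=T, B1=F, B2=S, B2=E, B3=T, B3=F, B4=S, B4=E, B5=T, B6=E, B7=T
input #6 (n=10, w=2): events B2->E, B1->F, B4->S, B3->F, B6->S, B5->T, B7->T; covers B1=F, B2=E, B3=F, B4=S, B5=T, B6=S, B7=T
input #7 (n=10, w=1): events B2->E, B1->F, B4->S, B3->F, B6->S, B5->T, B7->T; covers B1=F, B2=E, B3=F, B4=S, B5=T, B6=S, B7=T
input #8 (n=8, w=-2): events B2->E, B1->F, B4->E, B3->T, B4->S, B3->F, B6->E, B5->F, B7->T; covers B1=F, B2=E, B3=T, B3=F, B4=S, B4=E, B5=F, B6=E, B7=T
input #9 (n=0, w=-2): events B2->S, B1->F, B4->E, B3->T, B4->E, B3->T, B4->E, B3->T, B4->E, B3->T, B4->E, B3->T, B4->E, B3->T, ...; covers B1=F, B2=S, B3=T, B3=F, B4=S, B4=E, B5=T, B6=E, B7=T
input #10 (n=-4, w=-2): events B2->S, B1->F, B4->E, B3->T, B4->E, B3->T, B4->E, B3->T, B4->E, B3->T, B4->E, B3->T, B4->E, B3->T, ...; covers B1=F, B2=S, B3=T, B3=F, B4=S, B4=E, B5=F, B6=E, B7=T
the full pool covers 13 outcomes: B1=T, B1=F, B2=S, B2=E, B3=T, B3=F, B4=S, B4=E, B5=T, B5=F, B6=S, B6=E, B7=T
no size-1 subset reaches all 13 outcomes (best union: 11/13)
no size-2 subset reaches all 13 outcomes (best union: 12/13)
size 3: inputs {4, 6, 8} cover all 13 outcomes, and no lexicographically smaller subset of this size does

Answer: 3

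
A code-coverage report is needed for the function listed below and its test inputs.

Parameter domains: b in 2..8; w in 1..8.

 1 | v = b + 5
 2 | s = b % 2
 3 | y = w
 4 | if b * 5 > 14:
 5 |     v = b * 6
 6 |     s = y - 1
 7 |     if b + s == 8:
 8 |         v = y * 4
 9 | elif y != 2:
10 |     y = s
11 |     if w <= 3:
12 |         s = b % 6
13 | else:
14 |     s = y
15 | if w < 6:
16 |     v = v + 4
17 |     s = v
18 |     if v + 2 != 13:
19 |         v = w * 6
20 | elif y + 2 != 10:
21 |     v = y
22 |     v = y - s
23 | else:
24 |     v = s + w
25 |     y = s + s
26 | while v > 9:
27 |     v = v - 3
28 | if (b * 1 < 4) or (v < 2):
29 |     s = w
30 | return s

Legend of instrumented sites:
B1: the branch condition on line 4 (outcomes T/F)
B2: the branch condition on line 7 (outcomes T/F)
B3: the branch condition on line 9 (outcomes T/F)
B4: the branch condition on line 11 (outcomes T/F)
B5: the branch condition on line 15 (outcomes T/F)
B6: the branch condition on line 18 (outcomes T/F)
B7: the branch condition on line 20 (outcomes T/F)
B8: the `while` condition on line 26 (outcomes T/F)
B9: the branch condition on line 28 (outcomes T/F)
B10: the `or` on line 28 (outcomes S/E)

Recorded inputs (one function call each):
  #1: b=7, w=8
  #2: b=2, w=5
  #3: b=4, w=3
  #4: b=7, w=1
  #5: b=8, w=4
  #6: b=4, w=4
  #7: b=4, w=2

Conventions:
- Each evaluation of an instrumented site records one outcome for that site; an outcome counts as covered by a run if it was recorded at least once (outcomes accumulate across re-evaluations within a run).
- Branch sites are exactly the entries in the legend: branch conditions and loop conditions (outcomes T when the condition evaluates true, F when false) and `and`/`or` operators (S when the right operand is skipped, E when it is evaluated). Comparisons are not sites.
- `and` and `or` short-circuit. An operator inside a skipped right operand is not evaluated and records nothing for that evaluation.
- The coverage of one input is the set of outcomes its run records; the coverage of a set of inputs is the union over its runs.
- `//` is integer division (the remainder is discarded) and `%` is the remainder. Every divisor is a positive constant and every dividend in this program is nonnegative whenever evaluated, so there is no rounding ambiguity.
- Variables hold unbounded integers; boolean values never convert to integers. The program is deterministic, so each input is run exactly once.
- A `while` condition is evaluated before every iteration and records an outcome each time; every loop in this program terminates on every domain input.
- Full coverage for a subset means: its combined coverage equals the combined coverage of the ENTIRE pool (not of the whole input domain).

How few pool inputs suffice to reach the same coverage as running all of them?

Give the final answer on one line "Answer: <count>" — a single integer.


run #1 (b=7, w=8) runs B1->T, B2->F, B5->F, B7->F, B8->T, B8->T, B8->F, B10->E, B9->F; records B1=T, B2=F, B5=F, B7=F, B8=T, B8=F, B9=F, B10=E
run #2 (b=2, w=5) runs B1->F, B3->T, B4->F, B5->T, B6->F, B8->T, B8->F, B10->S, B9->T; records B1=F, B3=T, B4=F, B5=T, B6=F, B8=T, B8=F, B9=T, B10=S
run #3 (b=4, w=3) runs B1->T, B2->F, B5->T, B6->T, B8->T, B8->T, B8->T, B8->F, B10->E, B9->F; records B1=T, B2=F, B5=T, B6=T, B8=T, B8=F, B9=F, B10=E
run #4 (b=7, w=1) runs B1->T, B2->F, B5->T, B6->T, B8->F, B10->E, B9->F; records B1=T, B2=F, B5=T, B6=T, B8=F, B9=F, B10=E
run #5 (b=8, w=4) runs B1->T, B2->F, B5->T, B6->T, B8->T, B8->T, B8->T, B8->T, B8->T, B8->F, B10->E, B9->F; records B1=T, B2=F, B5=T, B6=T, B8=T, B8=F, B9=F, B10=E
run #6 (b=4, w=4) runs B1->T, B2->F, B5->T, B6->T, B8->T, B8->T, B8->T, B8->T, B8->T, B8->F, B10->E, B9->F; records B1=T, B2=F, B5=T, B6=T, B8=T, B8=F, B9=F, B10=E
run #7 (b=4, w=2) runs B1->T, B2->F, B5->T, B6->T, B8->T, B8->F, B10->E, B9->F; records B1=T, B2=F, B5=T, B6=T, B8=T, B8=F, B9=F, B10=E
union over all inputs: B1=T, B1=F, B2=F, B3=T, B4=F, B5=T, B5=F, B6=T, B6=F, B7=F, B8=T, B8=F, B9=T, B9=F, B10=S, B10=E (16 outcomes)
size 1 is not enough: best union over all size-1 subsets is 9/16
size 2 is not enough: best union over all size-2 subsets is 15/16
the canonical winner is {1, 2, 3}: size 3, full 16-outcome coverage, earliest index list among size-3 covers
Answer: 3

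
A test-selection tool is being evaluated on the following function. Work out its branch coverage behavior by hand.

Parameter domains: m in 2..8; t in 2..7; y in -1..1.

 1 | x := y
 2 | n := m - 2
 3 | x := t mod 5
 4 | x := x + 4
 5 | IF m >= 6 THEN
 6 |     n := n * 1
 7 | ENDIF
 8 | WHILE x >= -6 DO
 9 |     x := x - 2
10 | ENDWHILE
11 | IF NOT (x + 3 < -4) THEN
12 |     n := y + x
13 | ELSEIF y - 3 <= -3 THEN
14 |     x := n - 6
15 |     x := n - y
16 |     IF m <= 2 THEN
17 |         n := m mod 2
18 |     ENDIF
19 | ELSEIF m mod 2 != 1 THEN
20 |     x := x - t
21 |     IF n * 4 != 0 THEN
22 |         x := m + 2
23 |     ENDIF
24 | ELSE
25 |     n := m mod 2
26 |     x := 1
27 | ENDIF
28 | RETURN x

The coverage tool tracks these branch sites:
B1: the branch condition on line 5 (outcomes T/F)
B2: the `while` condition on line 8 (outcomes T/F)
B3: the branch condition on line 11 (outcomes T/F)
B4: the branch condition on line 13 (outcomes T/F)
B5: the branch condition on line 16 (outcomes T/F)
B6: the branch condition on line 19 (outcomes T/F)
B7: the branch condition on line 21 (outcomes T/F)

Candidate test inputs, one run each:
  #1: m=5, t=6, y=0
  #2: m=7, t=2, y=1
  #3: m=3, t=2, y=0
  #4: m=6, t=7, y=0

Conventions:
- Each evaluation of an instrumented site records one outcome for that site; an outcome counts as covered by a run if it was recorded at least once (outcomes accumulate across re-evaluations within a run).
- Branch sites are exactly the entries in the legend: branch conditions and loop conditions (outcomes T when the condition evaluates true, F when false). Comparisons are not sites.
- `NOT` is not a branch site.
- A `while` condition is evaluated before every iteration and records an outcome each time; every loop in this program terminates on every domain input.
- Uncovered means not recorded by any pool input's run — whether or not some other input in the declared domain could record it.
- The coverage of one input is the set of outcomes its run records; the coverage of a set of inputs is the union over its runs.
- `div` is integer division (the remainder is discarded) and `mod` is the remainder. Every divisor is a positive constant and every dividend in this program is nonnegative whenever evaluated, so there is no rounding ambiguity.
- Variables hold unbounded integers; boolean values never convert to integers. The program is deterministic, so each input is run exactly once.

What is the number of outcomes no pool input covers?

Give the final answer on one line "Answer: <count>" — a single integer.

#1 (m=5, t=6, y=0) -> B1->F, B2->T, B2->T, B2->T, B2->T, B2->T, B2->T, B2->F, B3->T; covered: B1=F, B2=T, B2=F, B3=T
#2 (m=7, t=2, y=1) -> B1->T, B2->T, B2->T, B2->T, B2->T, B2->T, B2->T, B2->T, B2->F, B3->F, B4->F, B6->F; covered: B1=T, B2=T, B2=F, B3=F, B4=F, B6=F
#3 (m=3, t=2, y=0) -> B1->F, B2->T, B2->T, B2->T, B2->T, B2->T, B2->T, B2->T, B2->F, B3->F, B4->T, B5->F; covered: B1=F, B2=T, B2=F, B3=F, B4=T, B5=F
#4 (m=6, t=7, y=0) -> B1->T, B2->T, B2->T, B2->T, B2->T, B2->T, B2->T, B2->T, B2->F, B3->F, B4->T, B5->F; covered: B1=T, B2=T, B2=F, B3=F, B4=T, B5=F
union over the pool: B1=T, B1=F, B2=T, B2=F, B3=T, B3=F, B4=T, B4=F, B5=F, B6=F
uncovered (4 of 14): B5=T, B6=T, B7=T, B7=F

Answer: 4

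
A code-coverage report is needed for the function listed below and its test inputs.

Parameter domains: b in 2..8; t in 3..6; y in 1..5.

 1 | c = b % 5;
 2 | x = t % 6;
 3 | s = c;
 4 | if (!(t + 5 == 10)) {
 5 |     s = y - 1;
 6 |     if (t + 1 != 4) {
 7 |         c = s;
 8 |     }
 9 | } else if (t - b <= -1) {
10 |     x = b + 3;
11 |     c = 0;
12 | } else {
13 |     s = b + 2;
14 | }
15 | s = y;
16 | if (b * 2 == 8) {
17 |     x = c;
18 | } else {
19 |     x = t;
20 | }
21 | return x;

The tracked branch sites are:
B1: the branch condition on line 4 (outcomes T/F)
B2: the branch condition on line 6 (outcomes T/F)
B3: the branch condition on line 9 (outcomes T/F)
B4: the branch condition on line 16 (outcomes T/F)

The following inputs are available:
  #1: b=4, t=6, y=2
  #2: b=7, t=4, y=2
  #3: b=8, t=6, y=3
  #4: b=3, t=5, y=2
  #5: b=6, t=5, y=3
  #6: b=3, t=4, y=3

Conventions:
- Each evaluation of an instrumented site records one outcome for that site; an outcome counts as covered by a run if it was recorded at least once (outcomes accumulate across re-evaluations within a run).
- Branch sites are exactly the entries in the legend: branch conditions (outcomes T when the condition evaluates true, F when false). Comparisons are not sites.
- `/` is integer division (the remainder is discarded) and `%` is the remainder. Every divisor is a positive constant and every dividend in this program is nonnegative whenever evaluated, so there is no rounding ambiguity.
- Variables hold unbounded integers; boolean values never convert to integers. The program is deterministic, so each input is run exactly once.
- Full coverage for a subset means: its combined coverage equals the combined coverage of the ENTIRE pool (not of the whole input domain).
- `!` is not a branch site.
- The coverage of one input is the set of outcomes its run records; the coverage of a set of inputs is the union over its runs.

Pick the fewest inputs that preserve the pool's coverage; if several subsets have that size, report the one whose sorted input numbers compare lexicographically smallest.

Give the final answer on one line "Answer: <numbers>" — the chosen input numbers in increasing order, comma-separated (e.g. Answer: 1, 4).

run #1 (b=4, t=6, y=2) runs B1->T, B2->T, B4->T; records B1=T, B2=T, B4=T
run #2 (b=7, t=4, y=2) runs B1->T, B2->T, B4->F; records B1=T, B2=T, B4=F
run #3 (b=8, t=6, y=3) runs B1->T, B2->T, B4->F; records B1=T, B2=T, B4=F
run #4 (b=3, t=5, y=2) runs B1->F, B3->F, B4->F; records B1=F, B3=F, B4=F
run #5 (b=6, t=5, y=3) runs B1->F, B3->T, B4->F; records B1=F, B3=T, B4=F
run #6 (b=3, t=4, y=3) runs B1->T, B2->T, B4->F; records B1=T, B2=T, B4=F
union over all inputs: B1=T, B1=F, B2=T, B3=T, B3=F, B4=T, B4=F (7 outcomes)
size 1 is not enough: best union over all size-1 subsets is 3/7
size 2 is not enough: best union over all size-2 subsets is 6/7
at size 3, {1, 4, 5} reaches all 7 outcomes; every lexicographically earlier size-3 subset fails

Answer: 1, 4, 5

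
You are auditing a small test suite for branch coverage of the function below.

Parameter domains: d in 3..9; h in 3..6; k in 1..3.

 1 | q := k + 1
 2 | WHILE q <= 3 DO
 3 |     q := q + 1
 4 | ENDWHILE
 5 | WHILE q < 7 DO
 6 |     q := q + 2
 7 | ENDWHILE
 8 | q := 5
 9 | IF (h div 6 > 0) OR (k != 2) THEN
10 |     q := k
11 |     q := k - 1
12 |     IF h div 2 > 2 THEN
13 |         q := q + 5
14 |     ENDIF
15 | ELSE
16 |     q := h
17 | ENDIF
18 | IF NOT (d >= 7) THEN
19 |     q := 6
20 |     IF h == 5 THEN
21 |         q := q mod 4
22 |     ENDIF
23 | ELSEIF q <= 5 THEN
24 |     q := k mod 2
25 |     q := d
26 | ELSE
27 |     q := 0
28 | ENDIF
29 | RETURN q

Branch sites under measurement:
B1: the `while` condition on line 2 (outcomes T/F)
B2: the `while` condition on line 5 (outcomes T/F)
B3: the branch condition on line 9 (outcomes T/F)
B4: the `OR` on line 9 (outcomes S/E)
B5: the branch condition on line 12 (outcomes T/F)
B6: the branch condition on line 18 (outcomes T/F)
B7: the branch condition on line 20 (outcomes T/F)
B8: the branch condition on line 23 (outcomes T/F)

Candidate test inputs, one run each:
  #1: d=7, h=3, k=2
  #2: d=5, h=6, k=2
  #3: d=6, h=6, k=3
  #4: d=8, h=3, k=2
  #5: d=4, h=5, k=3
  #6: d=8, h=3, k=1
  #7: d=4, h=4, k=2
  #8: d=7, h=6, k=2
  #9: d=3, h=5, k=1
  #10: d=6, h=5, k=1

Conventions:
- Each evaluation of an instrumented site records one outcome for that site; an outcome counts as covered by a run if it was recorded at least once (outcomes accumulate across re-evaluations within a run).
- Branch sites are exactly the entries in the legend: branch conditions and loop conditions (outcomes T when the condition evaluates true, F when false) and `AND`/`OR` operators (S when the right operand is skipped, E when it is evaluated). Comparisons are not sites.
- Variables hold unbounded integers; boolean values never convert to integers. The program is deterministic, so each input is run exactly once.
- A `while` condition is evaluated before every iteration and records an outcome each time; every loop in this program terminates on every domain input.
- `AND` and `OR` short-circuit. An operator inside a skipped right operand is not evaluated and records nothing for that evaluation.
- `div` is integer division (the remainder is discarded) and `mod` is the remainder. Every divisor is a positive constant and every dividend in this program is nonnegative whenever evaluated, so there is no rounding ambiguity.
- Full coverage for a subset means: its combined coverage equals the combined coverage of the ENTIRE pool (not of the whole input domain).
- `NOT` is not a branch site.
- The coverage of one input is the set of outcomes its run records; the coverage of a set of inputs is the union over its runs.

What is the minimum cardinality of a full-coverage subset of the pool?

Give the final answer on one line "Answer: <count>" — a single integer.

input #1 (d=7, h=3, k=2): events B1->T, B1->F, B2->T, B2->T, B2->F, B4->E, B3->F, B6->F, B8->T; covers B1=T, B1=F, B2=T, B2=F, B3=F, B4=E, B6=F, B8=T
input #2 (d=5, h=6, k=2): events B1->T, B1->F, B2->T, B2->T, B2->F, B4->S, B3->T, B5->T, B6->T, B7->F; covers B1=T, B1=F, B2=T, B2=F, B3=T, B4=S, B5=T, B6=T, B7=F
input #3 (d=6, h=6, k=3): events B1->F, B2->T, B2->T, B2->F, B4->S, B3->T, B5->T, B6->T, B7->F; covers B1=F, B2=T, B2=F, B3=T, B4=S, B5=T, B6=T, B7=F
input #4 (d=8, h=3, k=2): events B1->T, B1->F, B2->T, B2->T, B2->F, B4->E, B3->F, B6->F, B8->T; covers B1=T, B1=F, B2=T, B2=F, B3=F, B4=E, B6=F, B8=T
input #5 (d=4, h=5, k=3): events B1->F, B2->T, B2->T, B2->F, B4->E, B3->T, B5->F, B6->T, B7->T; covers B1=F, B2=T, B2=F, B3=T, B4=E, B5=F, B6=T, B7=T
input #6 (d=8, h=3, k=1): events B1->T, B1->T, B1->F, B2->T, B2->T, B2->F, B4->E, B3->T, B5->F, B6->F, B8->T; covers B1=T, B1=F, B2=T, B2=F, B3=T, B4=E, B5=F, B6=F, B8=T
input #7 (d=4, h=4, k=2): events B1->T, B1->F, B2->T, B2->T, B2->F, B4->E, B3->F, B6->T, B7->F; covers B1=T, B1=F, B2=T, B2=F, B3=F, B4=E, B6=T, B7=F
input #8 (d=7, h=6, k=2): events B1->T, B1->F, B2->T, B2->T, B2->F, B4->S, B3->T, B5->T, B6->F, B8->F; covers B1=T, B1=F, B2=T, B2=F, B3=T, B4=S, B5=T, B6=F, B8=F
input #9 (d=3, h=5, k=1): events B1->T, B1->T, B1->F, B2->T, B2->T, B2->F, B4->E, B3->T, B5->F, B6->T, B7->T; covers B1=T, B1=F, B2=T, B2=F, B3=T, B4=E, B5=F, B6=T, B7=T
input #10 (d=6, h=5, k=1): events B1->T, B1->T, B1->F, B2->T, B2->T, B2->F, B4->E, B3->T, B5->F, B6->T, B7->T; covers B1=T, B1=F, B2=T, B2=F, B3=T, B4=E, B5=F, B6=T, B7=T
union over all inputs: B1=T, B1=F, B2=T, B2=F, B3=T, B3=F, B4=S, B4=E, B5=T, B5=F, B6=T, B6=F, B7=T, B7=F, B8=T, B8=F (16 outcomes)
every size-1 subset falls short of the 16 outcomes (best: 9/16)
every size-2 subset falls short of the 16 outcomes (best: 13/16)
every size-3 subset falls short of the 16 outcomes (best: 15/16)
inputs {1, 2, 5, 8} (size 4) cover everything; no size-4 subset with a lexicographically smaller index list covers all 16

Answer: 4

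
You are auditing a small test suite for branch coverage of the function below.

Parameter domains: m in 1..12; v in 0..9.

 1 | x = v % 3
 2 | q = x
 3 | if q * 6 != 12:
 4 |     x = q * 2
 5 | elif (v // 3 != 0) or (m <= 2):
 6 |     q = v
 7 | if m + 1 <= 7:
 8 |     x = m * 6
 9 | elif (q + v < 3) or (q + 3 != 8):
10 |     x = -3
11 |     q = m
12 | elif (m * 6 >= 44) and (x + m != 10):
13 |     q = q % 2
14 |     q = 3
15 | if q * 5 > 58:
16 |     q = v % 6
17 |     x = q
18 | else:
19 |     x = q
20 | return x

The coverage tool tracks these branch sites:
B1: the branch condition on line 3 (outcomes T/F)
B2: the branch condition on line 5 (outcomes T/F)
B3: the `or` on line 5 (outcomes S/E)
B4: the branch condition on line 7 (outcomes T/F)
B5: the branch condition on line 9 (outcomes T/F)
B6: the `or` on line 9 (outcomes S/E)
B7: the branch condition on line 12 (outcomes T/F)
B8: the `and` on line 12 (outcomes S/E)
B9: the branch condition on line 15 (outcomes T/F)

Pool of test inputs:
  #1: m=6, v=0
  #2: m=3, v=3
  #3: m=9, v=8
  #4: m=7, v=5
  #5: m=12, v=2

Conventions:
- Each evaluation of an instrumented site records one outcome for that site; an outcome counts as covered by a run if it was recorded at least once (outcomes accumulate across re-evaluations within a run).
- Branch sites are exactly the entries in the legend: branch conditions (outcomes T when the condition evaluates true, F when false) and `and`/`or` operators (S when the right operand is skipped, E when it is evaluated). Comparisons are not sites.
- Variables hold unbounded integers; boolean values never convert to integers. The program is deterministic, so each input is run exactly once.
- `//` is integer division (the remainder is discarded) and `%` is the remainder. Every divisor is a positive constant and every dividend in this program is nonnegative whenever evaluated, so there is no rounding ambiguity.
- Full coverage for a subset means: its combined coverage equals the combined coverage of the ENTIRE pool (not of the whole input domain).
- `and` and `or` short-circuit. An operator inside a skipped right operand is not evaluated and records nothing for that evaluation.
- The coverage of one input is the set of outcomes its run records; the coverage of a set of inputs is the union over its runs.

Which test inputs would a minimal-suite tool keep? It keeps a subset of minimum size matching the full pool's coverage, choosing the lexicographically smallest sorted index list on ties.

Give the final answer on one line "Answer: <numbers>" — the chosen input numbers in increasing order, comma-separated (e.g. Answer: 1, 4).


run #1 (m=6, v=0) runs B1->T, B4->T, B9->F; records B1=T, B4=T, B9=F
run #2 (m=3, v=3) runs B1->T, B4->T, B9->F; records B1=T, B4=T, B9=F
run #3 (m=9, v=8) runs B1->F, B3->S, B2->T, B4->F, B6->E, B5->T, B9->F; records B1=F, B2=T, B3=S, B4=F, B5=T, B6=E, B9=F
run #4 (m=7, v=5) runs B1->F, B3->S, B2->T, B4->F, B6->E, B5->F, B8->S, B7->F, B9->F; records B1=F, B2=T, B3=S, B4=F, B5=F, B6=E, B7=F, B8=S, B9=F
run #5 (m=12, v=2) runs B1->F, B3->E, B2->F, B4->F, B6->E, B5->T, B9->T; records B1=F, B2=F, B3=E, B4=F, B5=T, B6=E, B9=T
pool-wide coverage (15 outcomes): B1=T, B1=F, B2=T, B2=F, B3=S, B3=E, B4=T, B4=F, B5=T, B5=F, B6=E, B7=F, B8=S, B9=T, B9=F
no size-1 subset reaches all 15 outcomes (best union: 9/15)
no size-2 subset reaches all 15 outcomes (best union: 13/15)
size 3: inputs {1, 4, 5} cover all 15 outcomes, and no lexicographically smaller subset of this size does
Answer: 1, 4, 5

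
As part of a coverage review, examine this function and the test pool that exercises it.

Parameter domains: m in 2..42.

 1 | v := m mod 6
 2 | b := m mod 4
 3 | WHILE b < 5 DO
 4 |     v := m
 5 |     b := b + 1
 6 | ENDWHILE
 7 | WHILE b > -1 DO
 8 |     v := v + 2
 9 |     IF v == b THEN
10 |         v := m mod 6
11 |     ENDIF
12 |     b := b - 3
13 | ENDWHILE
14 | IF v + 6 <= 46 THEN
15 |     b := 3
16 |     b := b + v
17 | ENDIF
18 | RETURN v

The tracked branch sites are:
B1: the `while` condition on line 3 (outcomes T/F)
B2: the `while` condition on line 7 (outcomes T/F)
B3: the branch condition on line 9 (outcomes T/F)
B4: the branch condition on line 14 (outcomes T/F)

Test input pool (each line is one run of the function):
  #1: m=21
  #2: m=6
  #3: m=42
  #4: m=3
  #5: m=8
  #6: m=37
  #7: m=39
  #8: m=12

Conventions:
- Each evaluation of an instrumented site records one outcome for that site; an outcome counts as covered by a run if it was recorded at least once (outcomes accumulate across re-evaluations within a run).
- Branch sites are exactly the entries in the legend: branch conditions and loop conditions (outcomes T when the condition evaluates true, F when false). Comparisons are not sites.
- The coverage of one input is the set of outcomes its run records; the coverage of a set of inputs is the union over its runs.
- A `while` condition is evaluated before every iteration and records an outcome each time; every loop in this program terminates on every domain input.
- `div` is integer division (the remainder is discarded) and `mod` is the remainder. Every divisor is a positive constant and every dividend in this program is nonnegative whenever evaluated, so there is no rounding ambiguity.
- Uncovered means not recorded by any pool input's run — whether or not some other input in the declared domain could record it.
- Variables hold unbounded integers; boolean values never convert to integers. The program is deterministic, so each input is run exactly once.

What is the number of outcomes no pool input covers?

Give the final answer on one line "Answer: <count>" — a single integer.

input #1, m=21: outcomes B1=T, B1=F, B2=T, B2=F, B3=F, B4=T
input #2, m=6: outcomes B1=T, B1=F, B2=T, B2=F, B3=F, B4=T
input #3, m=42: outcomes B1=T, B1=F, B2=T, B2=F, B3=F, B4=F
input #4, m=3: outcomes B1=T, B1=F, B2=T, B2=F, B3=T, B3=F, B4=T
input #5, m=8: outcomes B1=T, B1=F, B2=T, B2=F, B3=F, B4=T
input #6, m=37: outcomes B1=T, B1=F, B2=T, B2=F, B3=F, B4=F
input #7, m=39: outcomes B1=T, B1=F, B2=T, B2=F, B3=F, B4=F
input #8, m=12: outcomes B1=T, B1=F, B2=T, B2=F, B3=F, B4=T
union over the pool: B1=T, B1=F, B2=T, B2=F, B3=T, B3=F, B4=T, B4=F
uncovered (0 of 8): none

Answer: 0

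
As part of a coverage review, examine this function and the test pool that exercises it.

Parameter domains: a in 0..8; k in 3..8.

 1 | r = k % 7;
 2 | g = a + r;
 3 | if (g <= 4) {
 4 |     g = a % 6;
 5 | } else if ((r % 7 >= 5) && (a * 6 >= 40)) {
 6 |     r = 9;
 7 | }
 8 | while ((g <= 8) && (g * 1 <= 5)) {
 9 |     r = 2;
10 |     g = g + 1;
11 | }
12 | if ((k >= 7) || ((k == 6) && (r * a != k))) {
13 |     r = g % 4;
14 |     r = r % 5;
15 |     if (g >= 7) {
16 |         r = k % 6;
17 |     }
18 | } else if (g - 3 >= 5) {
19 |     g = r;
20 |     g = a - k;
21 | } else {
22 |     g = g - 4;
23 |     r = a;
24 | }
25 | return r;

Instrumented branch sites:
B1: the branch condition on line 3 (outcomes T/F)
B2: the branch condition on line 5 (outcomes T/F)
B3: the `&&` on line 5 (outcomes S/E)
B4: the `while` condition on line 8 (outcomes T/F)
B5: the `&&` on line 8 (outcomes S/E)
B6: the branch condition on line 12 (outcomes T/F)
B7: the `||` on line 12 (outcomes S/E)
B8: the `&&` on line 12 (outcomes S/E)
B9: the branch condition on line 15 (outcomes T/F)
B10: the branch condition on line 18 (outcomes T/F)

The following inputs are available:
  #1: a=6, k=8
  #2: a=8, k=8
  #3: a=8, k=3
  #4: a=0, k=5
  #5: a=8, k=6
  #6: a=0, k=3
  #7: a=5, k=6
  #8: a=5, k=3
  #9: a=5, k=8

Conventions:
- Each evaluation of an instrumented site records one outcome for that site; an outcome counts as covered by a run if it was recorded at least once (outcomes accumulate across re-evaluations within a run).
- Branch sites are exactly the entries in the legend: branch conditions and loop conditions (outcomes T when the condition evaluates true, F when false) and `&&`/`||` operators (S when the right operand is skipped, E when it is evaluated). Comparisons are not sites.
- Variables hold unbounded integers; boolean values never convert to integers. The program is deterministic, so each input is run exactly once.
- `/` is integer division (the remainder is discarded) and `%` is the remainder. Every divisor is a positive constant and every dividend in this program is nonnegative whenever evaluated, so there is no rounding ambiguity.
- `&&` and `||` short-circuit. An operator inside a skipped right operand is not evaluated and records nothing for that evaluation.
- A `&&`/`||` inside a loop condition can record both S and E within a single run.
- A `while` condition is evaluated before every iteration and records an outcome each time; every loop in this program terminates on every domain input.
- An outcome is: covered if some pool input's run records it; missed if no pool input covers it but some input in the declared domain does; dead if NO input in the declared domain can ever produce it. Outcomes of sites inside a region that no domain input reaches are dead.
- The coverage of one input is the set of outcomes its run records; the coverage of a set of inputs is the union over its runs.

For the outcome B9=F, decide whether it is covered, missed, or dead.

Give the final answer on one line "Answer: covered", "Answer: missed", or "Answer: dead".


B9=F is recorded by pool input(s) 9 -> covered
Answer: covered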